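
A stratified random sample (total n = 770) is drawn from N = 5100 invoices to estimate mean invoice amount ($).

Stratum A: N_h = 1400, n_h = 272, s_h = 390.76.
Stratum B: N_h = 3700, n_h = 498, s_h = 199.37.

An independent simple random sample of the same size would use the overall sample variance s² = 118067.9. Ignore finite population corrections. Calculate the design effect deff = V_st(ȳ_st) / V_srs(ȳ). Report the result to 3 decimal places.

deff ≈ 0.550

V̂(ȳ_st) = Σ W_h² s_h²/n_h, with W_h = N_h/N and N = 5100:
  stratum A: (1400/5100)²·390.76²/272 = 42.3026
  stratum B: (3700/5100)²·199.37²/498 = 42.0101
V_st = 84.3127
V_srs = s²/n = 118067.9/770 = 153.335
deff = V_st / V_srs = 84.3127/153.335 = 0.5499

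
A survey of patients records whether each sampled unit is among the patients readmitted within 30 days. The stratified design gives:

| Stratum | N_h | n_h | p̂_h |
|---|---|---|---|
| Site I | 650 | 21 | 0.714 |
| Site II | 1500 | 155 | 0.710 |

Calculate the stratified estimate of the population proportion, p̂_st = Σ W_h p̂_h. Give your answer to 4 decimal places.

N = 2150; stratum weights W_h = N_h/N.
p̂_st = Σ W_h p̂_h = (650·0.714 + 1500·0.710)/2150 = 0.71121

p̂_st ≈ 0.7112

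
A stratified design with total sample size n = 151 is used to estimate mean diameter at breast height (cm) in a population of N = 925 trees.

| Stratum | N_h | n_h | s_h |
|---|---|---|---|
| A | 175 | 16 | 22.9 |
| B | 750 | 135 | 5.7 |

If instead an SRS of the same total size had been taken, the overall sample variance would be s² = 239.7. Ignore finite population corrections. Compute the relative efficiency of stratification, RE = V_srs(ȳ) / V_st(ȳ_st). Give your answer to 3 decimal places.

V̂(ȳ_st) = Σ W_h² s_h²/n_h, with W_h = N_h/N and N = 925:
  stratum A: (175/925)²·22.9²/16 = 1.17312
  stratum B: (750/925)²·5.7²/135 = 0.158218
V_st = 1.33134
V_srs = s²/n = 239.7/151 = 1.58742
Relative efficiency = V_srs / V_st = 1.58742/1.33134 = 1.1923

RE ≈ 1.192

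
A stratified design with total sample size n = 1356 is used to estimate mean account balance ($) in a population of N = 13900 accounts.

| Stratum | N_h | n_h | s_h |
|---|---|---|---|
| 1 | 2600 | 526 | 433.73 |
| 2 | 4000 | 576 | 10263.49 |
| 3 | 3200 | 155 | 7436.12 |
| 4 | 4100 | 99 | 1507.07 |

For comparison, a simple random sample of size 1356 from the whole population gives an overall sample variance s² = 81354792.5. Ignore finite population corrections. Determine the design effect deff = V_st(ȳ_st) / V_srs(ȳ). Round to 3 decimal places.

deff ≈ 0.601

V̂(ȳ_st) = Σ W_h² s_h²/n_h, with W_h = N_h/N and N = 13900:
  stratum 1: (2600/13900)²·433.73²/526 = 12.5133
  stratum 2: (4000/13900)²·10263.49²/576 = 15144.6
  stratum 3: (3200/13900)²·7436.12²/155 = 18907.4
  stratum 4: (4100/13900)²·1507.07²/99 = 1996.04
V_st = 36060.5
V_srs = s²/n = 81354792.5/1356 = 59996.2
deff = V_st / V_srs = 36060.5/59996.2 = 0.6010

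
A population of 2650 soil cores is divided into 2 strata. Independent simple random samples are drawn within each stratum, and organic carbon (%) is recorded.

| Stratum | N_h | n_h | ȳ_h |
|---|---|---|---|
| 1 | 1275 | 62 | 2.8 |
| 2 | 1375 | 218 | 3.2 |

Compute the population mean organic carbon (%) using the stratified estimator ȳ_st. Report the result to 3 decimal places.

N = Σ N_h = 2650. Stratum weights W_h = N_h/N.
ȳ_st = (1275·2.8 + 1375·3.2) / 2650 = 3.00755

ȳ_st ≈ 3.008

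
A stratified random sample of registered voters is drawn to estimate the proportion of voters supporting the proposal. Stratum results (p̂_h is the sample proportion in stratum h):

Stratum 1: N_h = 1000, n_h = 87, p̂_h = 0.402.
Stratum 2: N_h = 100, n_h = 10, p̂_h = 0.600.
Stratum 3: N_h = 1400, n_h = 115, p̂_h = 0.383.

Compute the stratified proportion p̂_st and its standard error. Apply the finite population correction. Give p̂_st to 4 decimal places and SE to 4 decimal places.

p̂_st ≈ 0.3993, SE ≈ 0.0323

N = 2500; stratum weights W_h = N_h/N.
p̂_st = Σ W_h p̂_h = (1000·0.402 + 100·0.600 + 1400·0.383)/2500 = 0.39928
V̂(p̂_st) = Σ W_h² (1 − n_h/N_h) p̂_h(1−p̂_h)/(n_h−1):
  stratum 1: (1000/2500)²·(1 − 87/1000)·0.402·0.598/86 = 0.000408338
  stratum 2: (100/2500)²·(1 − 10/100)·0.600·0.400/9 = 3.84e-05
  stratum 3: (1400/2500)²·(1 − 115/1400)·0.383·0.617/114 = 0.000596665
V̂(p̂_st) = 0.0010434; SE = √V̂ = 0.0323017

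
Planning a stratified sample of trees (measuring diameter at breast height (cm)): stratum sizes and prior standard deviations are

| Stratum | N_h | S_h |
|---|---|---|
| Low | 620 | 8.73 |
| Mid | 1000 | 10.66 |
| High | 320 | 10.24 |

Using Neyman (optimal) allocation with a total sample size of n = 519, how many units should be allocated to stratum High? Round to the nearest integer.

88

Neyman allocation: n_h = n · N_h S_h / Σ N_i S_i, with n = 519.
  stratum Low: N_h·S_h = 620·8.73 = 5412.60
  stratum Mid: N_h·S_h = 1000·10.66 = 10660.00
  stratum High: N_h·S_h = 320·10.24 = 3276.80
Σ N_h S_h = 19349.40
n for stratum High = 519·3276.80/19349.40 = 87.892 → 88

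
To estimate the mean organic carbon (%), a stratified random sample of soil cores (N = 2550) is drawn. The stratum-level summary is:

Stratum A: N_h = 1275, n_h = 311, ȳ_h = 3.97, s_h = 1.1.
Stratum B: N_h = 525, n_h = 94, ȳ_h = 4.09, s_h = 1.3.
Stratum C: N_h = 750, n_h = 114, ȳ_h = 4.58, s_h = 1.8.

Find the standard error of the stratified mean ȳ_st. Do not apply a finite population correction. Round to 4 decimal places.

SE(ȳ_st) ≈ 0.0648

V̂(ȳ_st) = Σ W_h² s_h²/n_h, with W_h = N_h/N and N = 2550:
  stratum A: (1275/2550)²·1.1²/311 = 0.000972669
  stratum B: (525/2550)²·1.3²/94 = 0.000762074
  stratum C: (750/2550)²·1.8²/114 = 0.00245857
V̂(ȳ_st) = 0.00419331
SE(ȳ_st) = √0.00419331 = 0.0647558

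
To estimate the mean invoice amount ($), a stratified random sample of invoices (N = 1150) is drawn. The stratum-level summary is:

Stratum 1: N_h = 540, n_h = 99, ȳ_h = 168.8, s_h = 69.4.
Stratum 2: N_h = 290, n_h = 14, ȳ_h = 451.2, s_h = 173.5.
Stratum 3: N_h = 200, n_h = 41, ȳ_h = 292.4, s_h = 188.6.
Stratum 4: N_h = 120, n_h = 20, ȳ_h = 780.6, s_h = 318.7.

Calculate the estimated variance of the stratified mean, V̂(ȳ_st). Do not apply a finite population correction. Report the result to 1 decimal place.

V̂(ȳ_st) = Σ W_h² s_h²/n_h, with W_h = N_h/N and N = 1150:
  stratum 1: (540/1150)²·69.4²/99 = 10.7269
  stratum 2: (290/1150)²·173.5²/14 = 136.732
  stratum 3: (200/1150)²·188.6²/41 = 26.24
  stratum 4: (120/1150)²·318.7²/20 = 55.2969
V̂(ȳ_st) = 228.996

V̂(ȳ_st) ≈ 229.0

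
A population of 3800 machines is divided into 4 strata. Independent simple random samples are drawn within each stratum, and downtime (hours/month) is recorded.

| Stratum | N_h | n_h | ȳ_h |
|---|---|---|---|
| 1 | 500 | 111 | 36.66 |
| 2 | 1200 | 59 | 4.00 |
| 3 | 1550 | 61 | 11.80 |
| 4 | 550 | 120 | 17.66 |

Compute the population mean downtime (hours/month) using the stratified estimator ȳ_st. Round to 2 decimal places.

N = Σ N_h = 3800. Stratum weights W_h = N_h/N.
ȳ_st = (500·36.66 + 1200·4.00 + 1550·11.80 + 550·17.66) / 3800 = 13.4561

ȳ_st ≈ 13.46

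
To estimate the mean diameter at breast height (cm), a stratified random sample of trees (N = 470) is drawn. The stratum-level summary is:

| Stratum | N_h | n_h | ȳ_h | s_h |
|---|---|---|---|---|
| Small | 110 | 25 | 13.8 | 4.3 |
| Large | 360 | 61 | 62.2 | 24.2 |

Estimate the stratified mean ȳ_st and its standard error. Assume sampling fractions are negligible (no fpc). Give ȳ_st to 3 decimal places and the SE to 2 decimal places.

ȳ_st = Σ W_h ȳ_h = (110·13.8 + 360·62.2)/470 = 50.87234
V̂(ȳ_st) = Σ W_h² s_h²/n_h, with W_h = N_h/N and N = 470:
  stratum Small: (110/470)²·4.3²/25 = 0.0405123
  stratum Large: (360/470)²·24.2²/61 = 5.63262
V̂(ȳ_st) = 5.67313
SE(ȳ_st) = √5.67313 = 2.38183

ȳ_st ≈ 50.872, SE ≈ 2.38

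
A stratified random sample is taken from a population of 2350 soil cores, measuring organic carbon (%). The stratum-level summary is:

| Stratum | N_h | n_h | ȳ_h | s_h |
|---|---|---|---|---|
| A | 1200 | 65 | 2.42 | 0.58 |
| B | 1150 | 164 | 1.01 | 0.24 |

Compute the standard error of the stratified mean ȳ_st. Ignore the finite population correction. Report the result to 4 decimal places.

V̂(ȳ_st) = Σ W_h² s_h²/n_h, with W_h = N_h/N and N = 2350:
  stratum A: (1200/2350)²·0.58²/65 = 0.00134949
  stratum B: (1150/2350)²·0.24²/164 = 8.41082e-05
V̂(ȳ_st) = 0.0014336
SE(ȳ_st) = √0.0014336 = 0.0378629

SE(ȳ_st) ≈ 0.0379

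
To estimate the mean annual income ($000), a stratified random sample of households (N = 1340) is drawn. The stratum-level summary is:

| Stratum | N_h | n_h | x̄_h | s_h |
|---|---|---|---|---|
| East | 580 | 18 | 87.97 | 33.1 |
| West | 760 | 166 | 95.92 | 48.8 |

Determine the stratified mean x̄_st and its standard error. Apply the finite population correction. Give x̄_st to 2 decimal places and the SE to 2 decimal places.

x̄_st ≈ 92.48, SE ≈ 3.83

x̄_st = Σ W_h x̄_h = (580·87.97 + 760·95.92)/1340 = 92.47896
V̂(x̄_st) = Σ W_h² (1 − n_h/N_h) s_h²/n_h, with W_h = N_h/N and N = 1340:
  stratum East: (580/1340)²·(1 − 18/580)·33.1²/18 = 11.0494
  stratum West: (760/1340)²·(1 − 166/760)·48.8²/166 = 3.6068
V̂(x̄_st) = 14.6562
SE(x̄_st) = √14.6562 = 3.82834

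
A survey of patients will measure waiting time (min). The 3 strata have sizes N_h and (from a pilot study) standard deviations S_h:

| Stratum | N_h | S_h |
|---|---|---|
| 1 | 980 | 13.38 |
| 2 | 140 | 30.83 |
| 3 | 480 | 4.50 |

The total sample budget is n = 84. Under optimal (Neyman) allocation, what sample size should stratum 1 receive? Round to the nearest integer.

56

Neyman allocation: n_h = n · N_h S_h / Σ N_i S_i, with n = 84.
  stratum 1: N_h·S_h = 980·13.38 = 13112.40
  stratum 2: N_h·S_h = 140·30.83 = 4316.20
  stratum 3: N_h·S_h = 480·4.50 = 2160.00
Σ N_h S_h = 19588.60
n for stratum 1 = 84·13112.40/19588.60 = 56.229 → 56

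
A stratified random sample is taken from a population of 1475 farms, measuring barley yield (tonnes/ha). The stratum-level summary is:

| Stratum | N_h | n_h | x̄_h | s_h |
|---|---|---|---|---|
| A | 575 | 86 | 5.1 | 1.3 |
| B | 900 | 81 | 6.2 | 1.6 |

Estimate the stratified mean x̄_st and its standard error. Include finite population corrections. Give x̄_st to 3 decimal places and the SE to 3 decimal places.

x̄_st ≈ 5.771, SE ≈ 0.115

x̄_st = Σ W_h x̄_h = (575·5.1 + 900·6.2)/1475 = 5.77119
V̂(x̄_st) = Σ W_h² (1 − n_h/N_h) s_h²/n_h, with W_h = N_h/N and N = 1475:
  stratum A: (575/1475)²·(1 − 86/575)·1.3²/86 = 0.00253969
  stratum B: (900/1475)²·(1 − 81/900)·1.6²/81 = 0.0107077
V̂(x̄_st) = 0.0132474
SE(x̄_st) = √0.0132474 = 0.115097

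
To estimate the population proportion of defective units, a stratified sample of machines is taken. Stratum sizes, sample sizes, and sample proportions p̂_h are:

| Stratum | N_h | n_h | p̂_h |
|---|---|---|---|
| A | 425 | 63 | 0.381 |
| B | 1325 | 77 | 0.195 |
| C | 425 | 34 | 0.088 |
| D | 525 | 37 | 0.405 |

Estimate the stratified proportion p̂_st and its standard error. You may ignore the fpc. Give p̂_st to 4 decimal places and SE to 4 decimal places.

N = 2700; stratum weights W_h = N_h/N.
p̂_st = Σ W_h p̂_h = (425·0.381 + 1325·0.195 + 425·0.088 + 525·0.405)/2700 = 0.24827
V̂(p̂_st) = Σ W_h² p̂_h(1−p̂_h)/(n_h−1):
  stratum A: (425/2700)²·0.381·0.619/62 = 9.42485e-05
  stratum B: (1325/2700)²·0.195·0.805/76 = 0.000497418
  stratum C: (425/2700)²·0.088·0.912/33 = 6.02579e-05
  stratum D: (525/2700)²·0.405·0.595/36 = 0.000253082
V̂(p̂_st) = 0.000905006; SE = √V̂ = 0.0300833

p̂_st ≈ 0.2483, SE ≈ 0.0301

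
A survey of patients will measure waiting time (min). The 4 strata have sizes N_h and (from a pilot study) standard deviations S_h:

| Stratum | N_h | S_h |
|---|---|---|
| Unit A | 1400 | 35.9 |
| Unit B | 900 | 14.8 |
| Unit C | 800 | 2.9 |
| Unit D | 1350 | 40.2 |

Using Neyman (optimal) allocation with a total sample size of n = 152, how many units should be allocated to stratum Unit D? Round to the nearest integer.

Neyman allocation: n_h = n · N_h S_h / Σ N_i S_i, with n = 152.
  stratum Unit A: N_h·S_h = 1400·35.9 = 50260.00
  stratum Unit B: N_h·S_h = 900·14.8 = 13320.00
  stratum Unit C: N_h·S_h = 800·2.9 = 2320.00
  stratum Unit D: N_h·S_h = 1350·40.2 = 54270.00
Σ N_h S_h = 120170.00
n for stratum Unit D = 152·54270.00/120170.00 = 68.645 → 69

69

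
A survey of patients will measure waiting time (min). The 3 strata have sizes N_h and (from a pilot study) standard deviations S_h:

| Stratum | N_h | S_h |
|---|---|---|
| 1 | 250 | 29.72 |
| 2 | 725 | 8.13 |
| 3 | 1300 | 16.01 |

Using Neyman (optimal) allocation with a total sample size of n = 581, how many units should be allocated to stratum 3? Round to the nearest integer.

354

Neyman allocation: n_h = n · N_h S_h / Σ N_i S_i, with n = 581.
  stratum 1: N_h·S_h = 250·29.72 = 7430.00
  stratum 2: N_h·S_h = 725·8.13 = 5894.25
  stratum 3: N_h·S_h = 1300·16.01 = 20813.00
Σ N_h S_h = 34137.25
n for stratum 3 = 581·20813.00/34137.25 = 354.228 → 354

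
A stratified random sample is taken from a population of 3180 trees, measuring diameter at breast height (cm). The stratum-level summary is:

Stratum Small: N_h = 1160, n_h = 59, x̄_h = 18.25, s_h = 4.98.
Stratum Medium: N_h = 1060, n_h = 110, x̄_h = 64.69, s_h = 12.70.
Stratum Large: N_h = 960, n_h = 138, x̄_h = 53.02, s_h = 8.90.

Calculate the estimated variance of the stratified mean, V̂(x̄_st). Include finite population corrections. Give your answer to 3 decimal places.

V̂(x̄_st) ≈ 0.244

V̂(x̄_st) = Σ W_h² (1 − n_h/N_h) s_h²/n_h, with W_h = N_h/N and N = 3180:
  stratum Small: (1160/3180)²·(1 − 59/1160)·4.98²/59 = 0.0530882
  stratum Medium: (1060/3180)²·(1 − 110/1060)·12.70²/110 = 0.146012
  stratum Large: (960/3180)²·(1 − 138/960)·8.90²/138 = 0.0447909
V̂(x̄_st) = 0.243892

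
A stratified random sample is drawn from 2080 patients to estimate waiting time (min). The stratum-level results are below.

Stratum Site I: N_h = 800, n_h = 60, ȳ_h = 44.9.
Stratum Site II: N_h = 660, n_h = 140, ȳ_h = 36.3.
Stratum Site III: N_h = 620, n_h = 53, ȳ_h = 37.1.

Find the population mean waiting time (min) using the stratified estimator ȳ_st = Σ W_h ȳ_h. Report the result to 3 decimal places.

ȳ_st ≈ 39.846

N = Σ N_h = 2080. Stratum weights W_h = N_h/N.
ȳ_st = (800·44.9 + 660·36.3 + 620·37.1) / 2080 = 39.84615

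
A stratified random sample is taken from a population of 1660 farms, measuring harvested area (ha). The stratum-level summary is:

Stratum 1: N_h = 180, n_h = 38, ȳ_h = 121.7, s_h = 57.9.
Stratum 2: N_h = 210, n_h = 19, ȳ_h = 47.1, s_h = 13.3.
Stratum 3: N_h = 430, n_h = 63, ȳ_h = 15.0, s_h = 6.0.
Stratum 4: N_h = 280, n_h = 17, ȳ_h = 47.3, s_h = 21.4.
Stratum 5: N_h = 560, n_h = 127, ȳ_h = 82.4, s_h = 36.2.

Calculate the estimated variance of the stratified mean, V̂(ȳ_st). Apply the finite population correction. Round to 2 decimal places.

V̂(ȳ_st) ≈ 2.61

V̂(ȳ_st) = Σ W_h² (1 − n_h/N_h) s_h²/n_h, with W_h = N_h/N and N = 1660:
  stratum 1: (180/1660)²·(1 − 38/180)·57.9²/38 = 0.818311
  stratum 2: (210/1660)²·(1 − 19/210)·13.3²/19 = 0.135515
  stratum 3: (430/1660)²·(1 − 63/430)·6.0²/63 = 0.032725
  stratum 4: (280/1660)²·(1 − 17/280)·21.4²/17 = 0.719907
  stratum 5: (560/1660)²·(1 − 127/560)·36.2²/127 = 0.907973
V̂(ȳ_st) = 2.61443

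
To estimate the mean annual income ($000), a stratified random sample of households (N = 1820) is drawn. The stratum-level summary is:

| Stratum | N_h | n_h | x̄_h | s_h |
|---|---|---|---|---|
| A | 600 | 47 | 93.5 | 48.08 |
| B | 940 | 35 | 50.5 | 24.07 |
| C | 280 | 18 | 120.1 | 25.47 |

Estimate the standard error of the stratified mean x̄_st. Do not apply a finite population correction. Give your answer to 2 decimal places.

V̂(x̄_st) = Σ W_h² s_h²/n_h, with W_h = N_h/N and N = 1820:
  stratum A: (600/1820)²·48.08²/47 = 5.34553
  stratum B: (940/1820)²·24.07²/35 = 4.41567
  stratum C: (280/1820)²·25.47²/18 = 0.853019
V̂(x̄_st) = 10.6142
SE(x̄_st) = √10.6142 = 3.25795

SE(x̄_st) ≈ 3.26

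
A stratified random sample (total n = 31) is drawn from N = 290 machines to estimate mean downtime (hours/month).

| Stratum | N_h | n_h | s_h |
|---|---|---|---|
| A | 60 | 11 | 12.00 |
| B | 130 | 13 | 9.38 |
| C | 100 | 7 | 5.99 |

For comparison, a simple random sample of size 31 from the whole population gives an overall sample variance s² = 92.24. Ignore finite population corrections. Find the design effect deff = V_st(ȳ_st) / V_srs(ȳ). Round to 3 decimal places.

V̂(ȳ_st) = Σ W_h² s_h²/n_h, with W_h = N_h/N and N = 290:
  stratum A: (60/290)²·12.00²/11 = 0.560372
  stratum B: (130/290)²·9.38²/13 = 1.36004
  stratum C: (100/290)²·5.99²/7 = 0.60948
V_st = 2.5299
V_srs = s²/n = 92.24/31 = 2.97548
deff = V_st / V_srs = 2.5299/2.97548 = 0.8502

deff ≈ 0.850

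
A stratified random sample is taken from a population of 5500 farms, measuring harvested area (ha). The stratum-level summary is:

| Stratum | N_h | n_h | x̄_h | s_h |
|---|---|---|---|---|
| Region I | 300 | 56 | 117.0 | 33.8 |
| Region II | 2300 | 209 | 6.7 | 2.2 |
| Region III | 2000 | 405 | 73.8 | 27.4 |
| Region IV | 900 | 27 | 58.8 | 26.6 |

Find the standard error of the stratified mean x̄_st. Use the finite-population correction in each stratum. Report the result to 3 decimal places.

V̂(x̄_st) = Σ W_h² (1 − n_h/N_h) s_h²/n_h, with W_h = N_h/N and N = 5500:
  stratum Region I: (300/5500)²·(1 − 56/300)·33.8²/56 = 0.0493664
  stratum Region II: (2300/5500)²·(1 − 209/2300)·2.2²/209 = 0.00368176
  stratum Region III: (2000/5500)²·(1 − 405/2000)·27.4²/405 = 0.195484
  stratum Region IV: (900/5500)²·(1 − 27/900)·26.6²/27 = 0.680661
V̂(x̄_st) = 0.929193
SE(x̄_st) = √0.929193 = 0.963947

SE(x̄_st) ≈ 0.964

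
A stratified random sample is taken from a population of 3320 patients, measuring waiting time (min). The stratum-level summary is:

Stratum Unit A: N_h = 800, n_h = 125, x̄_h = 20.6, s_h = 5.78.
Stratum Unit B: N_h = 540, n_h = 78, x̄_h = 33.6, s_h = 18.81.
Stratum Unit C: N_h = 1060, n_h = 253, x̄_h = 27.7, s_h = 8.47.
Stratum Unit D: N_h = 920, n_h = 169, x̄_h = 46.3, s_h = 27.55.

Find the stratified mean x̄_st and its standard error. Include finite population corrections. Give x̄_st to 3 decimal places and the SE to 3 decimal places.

x̄_st ≈ 32.103, SE ≈ 0.648

x̄_st = Σ W_h x̄_h = (800·20.6 + 540·33.6 + 1060·27.7 + 920·46.3)/3320 = 32.10301
V̂(x̄_st) = Σ W_h² (1 − n_h/N_h) s_h²/n_h, with W_h = N_h/N and N = 3320:
  stratum Unit A: (800/3320)²·(1 − 125/800)·5.78²/125 = 0.0130937
  stratum Unit B: (540/3320)²·(1 − 78/540)·18.81²/78 = 0.10267
  stratum Unit C: (1060/3320)²·(1 − 253/1060)·8.47²/253 = 0.0220064
  stratum Unit D: (920/3320)²·(1 − 169/920)·27.55²/169 = 0.281519
V̂(x̄_st) = 0.419289
SE(x̄_st) = √0.419289 = 0.647525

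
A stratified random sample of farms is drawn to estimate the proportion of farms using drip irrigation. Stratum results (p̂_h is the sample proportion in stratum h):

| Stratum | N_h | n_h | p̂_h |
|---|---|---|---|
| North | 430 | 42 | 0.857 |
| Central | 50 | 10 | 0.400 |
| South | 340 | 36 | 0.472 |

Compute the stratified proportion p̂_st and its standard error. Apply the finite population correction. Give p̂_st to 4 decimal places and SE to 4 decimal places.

p̂_st ≈ 0.6695, SE ≈ 0.0438

N = 820; stratum weights W_h = N_h/N.
p̂_st = Σ W_h p̂_h = (430·0.857 + 50·0.400 + 340·0.472)/820 = 0.66950
V̂(p̂_st) = Σ W_h² (1 − n_h/N_h) p̂_h(1−p̂_h)/(n_h−1):
  stratum North: (430/820)²·(1 − 42/430)·0.857·0.143/41 = 0.000741661
  stratum Central: (50/820)²·(1 − 10/50)·0.400·0.600/9 = 7.93179e-05
  stratum South: (340/820)²·(1 − 36/340)·0.472·0.528/35 = 0.00109454
V̂(p̂_st) = 0.00191552; SE = √V̂ = 0.0437667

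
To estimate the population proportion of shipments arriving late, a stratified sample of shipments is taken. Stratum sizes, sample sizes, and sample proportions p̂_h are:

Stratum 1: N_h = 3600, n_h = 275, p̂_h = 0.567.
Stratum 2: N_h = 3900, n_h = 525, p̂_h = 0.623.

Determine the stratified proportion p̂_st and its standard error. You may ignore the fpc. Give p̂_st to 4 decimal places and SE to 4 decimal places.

N = 7500; stratum weights W_h = N_h/N.
p̂_st = Σ W_h p̂_h = (3600·0.567 + 3900·0.623)/7500 = 0.59612
V̂(p̂_st) = Σ W_h² p̂_h(1−p̂_h)/(n_h−1):
  stratum 1: (3600/7500)²·0.567·0.433/274 = 0.000206444
  stratum 2: (3900/7500)²·0.623·0.377/524 = 0.000121201
V̂(p̂_st) = 0.000327645; SE = √V̂ = 0.018101

p̂_st ≈ 0.5961, SE ≈ 0.0181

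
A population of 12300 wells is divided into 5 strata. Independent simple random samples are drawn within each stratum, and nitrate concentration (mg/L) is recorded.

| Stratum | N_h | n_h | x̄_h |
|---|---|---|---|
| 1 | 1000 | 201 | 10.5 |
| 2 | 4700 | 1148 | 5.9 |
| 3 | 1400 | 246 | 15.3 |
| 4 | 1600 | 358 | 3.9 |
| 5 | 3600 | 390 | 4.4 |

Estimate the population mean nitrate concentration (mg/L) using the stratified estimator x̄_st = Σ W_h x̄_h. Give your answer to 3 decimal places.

x̄_st ≈ 6.645

N = Σ N_h = 12300. Stratum weights W_h = N_h/N.
x̄_st = (1000·10.5 + 4700·5.9 + 1400·15.3 + 1600·3.9 + 3600·4.4) / 12300 = 6.64472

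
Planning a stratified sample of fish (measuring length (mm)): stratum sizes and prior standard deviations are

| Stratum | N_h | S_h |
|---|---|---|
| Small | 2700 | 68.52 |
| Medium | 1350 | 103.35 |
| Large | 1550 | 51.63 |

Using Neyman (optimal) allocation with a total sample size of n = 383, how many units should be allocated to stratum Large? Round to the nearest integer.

76

Neyman allocation: n_h = n · N_h S_h / Σ N_i S_i, with n = 383.
  stratum Small: N_h·S_h = 2700·68.52 = 185004.00
  stratum Medium: N_h·S_h = 1350·103.35 = 139522.50
  stratum Large: N_h·S_h = 1550·51.63 = 80026.50
Σ N_h S_h = 404553.00
n for stratum Large = 383·80026.50/404553.00 = 75.763 → 76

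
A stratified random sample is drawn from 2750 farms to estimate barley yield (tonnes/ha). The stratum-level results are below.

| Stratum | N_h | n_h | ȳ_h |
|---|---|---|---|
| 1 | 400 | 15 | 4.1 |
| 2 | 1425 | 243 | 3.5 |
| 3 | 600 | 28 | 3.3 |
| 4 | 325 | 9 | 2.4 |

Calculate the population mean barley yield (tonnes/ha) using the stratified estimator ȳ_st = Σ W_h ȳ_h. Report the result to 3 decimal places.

ȳ_st ≈ 3.414

N = Σ N_h = 2750. Stratum weights W_h = N_h/N.
ȳ_st = (400·4.1 + 1425·3.5 + 600·3.3 + 325·2.4) / 2750 = 3.41364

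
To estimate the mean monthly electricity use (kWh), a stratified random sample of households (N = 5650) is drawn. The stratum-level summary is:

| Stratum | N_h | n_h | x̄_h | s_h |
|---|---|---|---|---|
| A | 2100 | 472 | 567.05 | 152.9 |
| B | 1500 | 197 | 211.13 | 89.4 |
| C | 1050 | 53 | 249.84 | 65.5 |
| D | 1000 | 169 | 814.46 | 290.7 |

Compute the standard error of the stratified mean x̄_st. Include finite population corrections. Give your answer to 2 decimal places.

SE(x̄_st) ≈ 4.84

V̂(x̄_st) = Σ W_h² (1 − n_h/N_h) s_h²/n_h, with W_h = N_h/N and N = 5650:
  stratum A: (2100/5650)²·(1 − 472/2100)·152.9²/472 = 5.30456
  stratum B: (1500/5650)²·(1 − 197/1500)·89.4²/197 = 2.48398
  stratum C: (1050/5650)²·(1 − 53/1050)·65.5²/53 = 2.65457
  stratum D: (1000/5650)²·(1 − 169/1000)·290.7²/169 = 13.0169
V̂(x̄_st) = 23.46
SE(x̄_st) = √23.46 = 4.84355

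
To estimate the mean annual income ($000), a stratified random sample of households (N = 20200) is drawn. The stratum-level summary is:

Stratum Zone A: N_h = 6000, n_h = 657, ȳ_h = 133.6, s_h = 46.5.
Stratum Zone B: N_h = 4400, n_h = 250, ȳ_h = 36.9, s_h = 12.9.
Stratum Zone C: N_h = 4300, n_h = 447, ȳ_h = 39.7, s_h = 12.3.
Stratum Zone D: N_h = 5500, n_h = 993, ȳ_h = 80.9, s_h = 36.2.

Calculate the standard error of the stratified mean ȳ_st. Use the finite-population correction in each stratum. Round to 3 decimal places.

SE(ȳ_st) ≈ 0.618

V̂(ȳ_st) = Σ W_h² (1 − n_h/N_h) s_h²/n_h, with W_h = N_h/N and N = 20200:
  stratum Zone A: (6000/20200)²·(1 − 657/6000)·46.5²/657 = 0.258568
  stratum Zone B: (4400/20200)²·(1 − 250/4400)·12.9²/250 = 0.0297877
  stratum Zone C: (4300/20200)²·(1 − 447/4300)·12.3²/447 = 0.0137426
  stratum Zone D: (5500/20200)²·(1 − 993/5500)·36.2²/993 = 0.0801706
V̂(ȳ_st) = 0.382269
SE(ȳ_st) = √0.382269 = 0.618279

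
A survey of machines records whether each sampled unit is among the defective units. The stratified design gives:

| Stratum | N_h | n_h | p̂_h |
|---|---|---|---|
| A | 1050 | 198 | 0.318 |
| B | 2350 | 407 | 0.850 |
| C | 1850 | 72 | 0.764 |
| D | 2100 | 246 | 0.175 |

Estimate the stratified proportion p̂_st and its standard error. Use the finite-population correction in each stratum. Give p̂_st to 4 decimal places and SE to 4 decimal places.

N = 7350; stratum weights W_h = N_h/N.
p̂_st = Σ W_h p̂_h = (1050·0.318 + 2350·0.850 + 1850·0.764 + 2100·0.175)/7350 = 0.55950
V̂(p̂_st) = Σ W_h² (1 − n_h/N_h) p̂_h(1−p̂_h)/(n_h−1):
  stratum A: (1050/7350)²·(1 − 198/1050)·0.318·0.682/197 = 1.82305e-05
  stratum B: (2350/7350)²·(1 − 407/2350)·0.850·0.150/406 = 2.6543e-05
  stratum C: (1850/7350)²·(1 − 72/1850)·0.764·0.236/71 = 0.000154624
  stratum D: (2100/7350)²·(1 − 246/2100)·0.175·0.825/245 = 4.24698e-05
V̂(p̂_st) = 0.000241867; SE = √V̂ = 0.0155521

p̂_st ≈ 0.5595, SE ≈ 0.0156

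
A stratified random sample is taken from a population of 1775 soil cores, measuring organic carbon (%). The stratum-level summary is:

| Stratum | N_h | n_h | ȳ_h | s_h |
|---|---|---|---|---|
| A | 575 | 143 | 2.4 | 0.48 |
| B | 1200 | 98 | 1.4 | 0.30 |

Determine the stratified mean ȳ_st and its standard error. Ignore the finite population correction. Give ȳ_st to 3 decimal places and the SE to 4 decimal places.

ȳ_st = Σ W_h ȳ_h = (575·2.4 + 1200·1.4)/1775 = 1.72394
V̂(ȳ_st) = Σ W_h² s_h²/n_h, with W_h = N_h/N and N = 1775:
  stratum A: (575/1775)²·0.48²/143 = 0.000169077
  stratum B: (1200/1775)²·0.30²/98 = 0.000419742
V̂(ȳ_st) = 0.000588819
SE(ȳ_st) = √0.000588819 = 0.0242656

ȳ_st ≈ 1.724, SE ≈ 0.0243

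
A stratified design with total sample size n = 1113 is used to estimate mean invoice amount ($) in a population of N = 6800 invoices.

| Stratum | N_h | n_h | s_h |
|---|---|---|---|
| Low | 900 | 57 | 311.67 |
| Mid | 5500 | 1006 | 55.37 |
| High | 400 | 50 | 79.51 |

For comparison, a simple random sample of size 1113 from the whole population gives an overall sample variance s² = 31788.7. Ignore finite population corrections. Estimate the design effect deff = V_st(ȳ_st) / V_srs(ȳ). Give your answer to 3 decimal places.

deff ≈ 1.130

V̂(ȳ_st) = Σ W_h² s_h²/n_h, with W_h = N_h/N and N = 6800:
  stratum Low: (900/6800)²·311.67²/57 = 29.8526
  stratum Mid: (5500/6800)²·55.37²/1006 = 1.99369
  stratum High: (400/6800)²·79.51²/50 = 0.437498
V_st = 32.2838
V_srs = s²/n = 31788.7/1113 = 28.5613
deff = V_st / V_srs = 32.2838/28.5613 = 1.1303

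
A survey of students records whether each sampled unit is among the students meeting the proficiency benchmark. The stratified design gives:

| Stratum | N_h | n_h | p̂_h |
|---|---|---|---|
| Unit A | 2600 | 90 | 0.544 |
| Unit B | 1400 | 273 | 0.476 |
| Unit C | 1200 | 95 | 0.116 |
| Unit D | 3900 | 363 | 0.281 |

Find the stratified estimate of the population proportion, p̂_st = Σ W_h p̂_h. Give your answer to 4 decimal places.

p̂_st ≈ 0.3644

N = 9100; stratum weights W_h = N_h/N.
p̂_st = Σ W_h p̂_h = (2600·0.544 + 1400·0.476 + 1200·0.116 + 3900·0.281)/9100 = 0.36438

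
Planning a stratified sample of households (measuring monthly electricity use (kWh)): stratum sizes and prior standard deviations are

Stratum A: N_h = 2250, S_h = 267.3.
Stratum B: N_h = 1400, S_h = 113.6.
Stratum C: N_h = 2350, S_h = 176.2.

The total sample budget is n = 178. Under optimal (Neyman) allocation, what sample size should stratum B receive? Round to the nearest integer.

Neyman allocation: n_h = n · N_h S_h / Σ N_i S_i, with n = 178.
  stratum A: N_h·S_h = 2250·267.3 = 601425.00
  stratum B: N_h·S_h = 1400·113.6 = 159040.00
  stratum C: N_h·S_h = 2350·176.2 = 414070.00
Σ N_h S_h = 1174535.00
n for stratum B = 178·159040.00/1174535.00 = 24.102 → 24

24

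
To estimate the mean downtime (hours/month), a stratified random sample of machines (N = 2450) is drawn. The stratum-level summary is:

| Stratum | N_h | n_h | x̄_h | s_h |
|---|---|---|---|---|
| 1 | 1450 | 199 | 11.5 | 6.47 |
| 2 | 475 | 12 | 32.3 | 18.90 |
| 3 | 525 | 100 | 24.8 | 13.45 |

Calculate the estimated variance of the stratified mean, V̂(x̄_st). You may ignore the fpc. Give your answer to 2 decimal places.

V̂(x̄_st) = Σ W_h² s_h²/n_h, with W_h = N_h/N and N = 2450:
  stratum 1: (1450/2450)²·6.47²/199 = 0.0736816
  stratum 2: (475/2450)²·18.90²/12 = 1.11892
  stratum 3: (525/2450)²·13.45²/100 = 0.0830675
V̂(x̄_st) = 1.27566

V̂(x̄_st) ≈ 1.28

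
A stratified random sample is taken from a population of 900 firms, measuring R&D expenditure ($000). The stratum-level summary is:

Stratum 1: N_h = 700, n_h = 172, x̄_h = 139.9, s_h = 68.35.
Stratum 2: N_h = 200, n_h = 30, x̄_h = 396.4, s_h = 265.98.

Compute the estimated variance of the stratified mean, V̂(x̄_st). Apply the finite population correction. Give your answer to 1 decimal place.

V̂(x̄_st) = Σ W_h² (1 − n_h/N_h) s_h²/n_h, with W_h = N_h/N and N = 900:
  stratum 1: (700/900)²·(1 − 172/700)·68.35²/172 = 12.3935
  stratum 2: (200/900)²·(1 − 30/200)·265.98²/30 = 98.9853
V̂(x̄_st) = 111.379

V̂(x̄_st) ≈ 111.4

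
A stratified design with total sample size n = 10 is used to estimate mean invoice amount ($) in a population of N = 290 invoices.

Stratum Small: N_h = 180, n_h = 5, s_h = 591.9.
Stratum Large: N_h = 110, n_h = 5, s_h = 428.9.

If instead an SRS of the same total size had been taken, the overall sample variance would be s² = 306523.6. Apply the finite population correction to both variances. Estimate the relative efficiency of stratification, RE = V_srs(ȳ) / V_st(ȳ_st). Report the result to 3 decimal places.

RE ≈ 0.946

V̂(ȳ_st) = Σ W_h² (1 − n_h/N_h) s_h²/n_h, with W_h = N_h/N and N = 290:
  stratum Small: (180/290)²·(1 − 5/180)·591.9²/5 = 26244.7
  stratum Large: (110/290)²·(1 − 5/110)·428.9²/5 = 5052.75
V_st = 31297.4
V_srs = (1 − 10/290)·306523.6/10 = 29595.4
Relative efficiency = V_srs / V_st = 29595.4/31297.4 = 0.9456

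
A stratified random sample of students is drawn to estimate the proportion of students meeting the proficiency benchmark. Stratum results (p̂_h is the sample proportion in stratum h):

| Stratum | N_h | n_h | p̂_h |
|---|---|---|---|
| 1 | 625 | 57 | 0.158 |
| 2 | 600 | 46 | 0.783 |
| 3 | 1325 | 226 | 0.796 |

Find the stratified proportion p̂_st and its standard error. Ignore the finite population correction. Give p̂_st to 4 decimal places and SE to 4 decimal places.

p̂_st ≈ 0.6366, SE ≈ 0.0234

N = 2550; stratum weights W_h = N_h/N.
p̂_st = Σ W_h p̂_h = (625·0.158 + 600·0.783 + 1325·0.796)/2550 = 0.63657
V̂(p̂_st) = Σ W_h² p̂_h(1−p̂_h)/(n_h−1):
  stratum 1: (625/2550)²·0.158·0.842/56 = 0.000142712
  stratum 2: (600/2550)²·0.783·0.217/45 = 0.000209041
  stratum 3: (1325/2550)²·0.796·0.204/225 = 0.000194855
V̂(p̂_st) = 0.000546608; SE = √V̂ = 0.0233797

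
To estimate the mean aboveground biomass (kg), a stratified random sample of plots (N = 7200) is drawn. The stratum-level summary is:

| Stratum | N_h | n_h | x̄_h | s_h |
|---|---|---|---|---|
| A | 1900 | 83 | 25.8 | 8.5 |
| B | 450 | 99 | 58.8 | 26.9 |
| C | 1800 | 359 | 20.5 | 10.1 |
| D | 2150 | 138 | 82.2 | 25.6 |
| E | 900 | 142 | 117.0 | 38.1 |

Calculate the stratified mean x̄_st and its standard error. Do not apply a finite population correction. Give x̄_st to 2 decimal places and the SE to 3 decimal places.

x̄_st ≈ 54.78, SE ≈ 0.831

x̄_st = Σ W_h x̄_h = (1900·25.8 + 450·58.8 + 1800·20.5 + 2150·82.2 + 900·117.0)/7200 = 54.77917
V̂(x̄_st) = Σ W_h² s_h²/n_h, with W_h = N_h/N and N = 7200:
  stratum A: (1900/7200)²·8.5²/83 = 0.0606181
  stratum B: (450/7200)²·26.9²/99 = 0.0285515
  stratum C: (1800/7200)²·10.1²/359 = 0.0177594
  stratum D: (2150/7200)²·25.6²/138 = 0.42346
  stratum E: (900/7200)²·38.1²/142 = 0.159728
V̂(x̄_st) = 0.690118
SE(x̄_st) = √0.690118 = 0.830733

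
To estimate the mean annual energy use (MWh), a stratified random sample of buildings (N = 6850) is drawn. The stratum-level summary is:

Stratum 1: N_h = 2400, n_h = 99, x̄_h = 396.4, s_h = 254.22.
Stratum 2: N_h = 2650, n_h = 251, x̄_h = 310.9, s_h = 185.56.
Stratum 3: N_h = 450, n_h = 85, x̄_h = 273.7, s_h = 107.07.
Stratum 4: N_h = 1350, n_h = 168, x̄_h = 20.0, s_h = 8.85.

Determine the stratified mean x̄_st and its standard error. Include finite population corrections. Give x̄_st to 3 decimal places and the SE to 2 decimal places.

x̄_st ≈ 281.082, SE ≈ 9.79

x̄_st = Σ W_h x̄_h = (2400·396.4 + 2650·310.9 + 450·273.7 + 1350·20.0)/6850 = 281.08175
V̂(x̄_st) = Σ W_h² (1 − n_h/N_h) s_h²/n_h, with W_h = N_h/N and N = 6850:
  stratum 1: (2400/6850)²·(1 − 99/2400)·254.22²/99 = 76.83
  stratum 2: (2650/6850)²·(1 − 251/2650)·185.56²/251 = 18.5862
  stratum 3: (450/6850)²·(1 − 85/450)·107.07²/85 = 0.472108
  stratum 4: (1350/6850)²·(1 − 168/1350)·8.85²/168 = 0.0158543
V̂(x̄_st) = 95.9042
SE(x̄_st) = √95.9042 = 9.79307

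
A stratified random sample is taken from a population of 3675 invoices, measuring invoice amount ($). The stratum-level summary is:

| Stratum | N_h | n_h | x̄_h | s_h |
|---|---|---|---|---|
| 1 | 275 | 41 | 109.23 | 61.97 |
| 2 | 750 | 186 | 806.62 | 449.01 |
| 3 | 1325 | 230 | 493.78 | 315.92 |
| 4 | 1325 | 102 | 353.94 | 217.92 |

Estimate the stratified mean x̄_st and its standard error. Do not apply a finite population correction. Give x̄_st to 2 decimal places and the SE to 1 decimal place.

x̄_st ≈ 478.43, SE ≈ 12.8

x̄_st = Σ W_h x̄_h = (275·109.23 + 750·806.62 + 1325·493.78 + 1325·353.94)/3675 = 478.43054
V̂(x̄_st) = Σ W_h² s_h²/n_h, with W_h = N_h/N and N = 3675:
  stratum 1: (275/3675)²·61.97²/41 = 0.524481
  stratum 2: (750/3675)²·449.01²/186 = 45.1447
  stratum 3: (1325/3675)²·315.92²/230 = 56.4084
  stratum 4: (1325/3675)²·217.92²/102 = 60.5217
V̂(x̄_st) = 162.599
SE(x̄_st) = √162.599 = 12.7514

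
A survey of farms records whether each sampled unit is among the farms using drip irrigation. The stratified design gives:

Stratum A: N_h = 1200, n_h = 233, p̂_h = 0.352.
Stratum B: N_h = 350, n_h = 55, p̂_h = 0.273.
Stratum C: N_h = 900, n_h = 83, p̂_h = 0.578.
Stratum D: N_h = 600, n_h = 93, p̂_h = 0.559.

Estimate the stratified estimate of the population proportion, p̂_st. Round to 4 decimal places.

N = 3050; stratum weights W_h = N_h/N.
p̂_st = Σ W_h p̂_h = (1200·0.352 + 350·0.273 + 900·0.578 + 600·0.559)/3050 = 0.45034

p̂_st ≈ 0.4503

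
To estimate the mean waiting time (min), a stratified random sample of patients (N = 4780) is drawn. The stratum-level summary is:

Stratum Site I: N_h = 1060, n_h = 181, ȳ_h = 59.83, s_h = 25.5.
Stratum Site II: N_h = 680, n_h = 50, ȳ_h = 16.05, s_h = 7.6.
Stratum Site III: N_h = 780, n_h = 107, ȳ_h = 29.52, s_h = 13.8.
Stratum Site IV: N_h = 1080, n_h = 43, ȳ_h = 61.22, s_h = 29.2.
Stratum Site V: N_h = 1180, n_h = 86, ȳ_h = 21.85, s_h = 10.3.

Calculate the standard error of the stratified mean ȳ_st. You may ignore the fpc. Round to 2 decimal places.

SE(ȳ_st) ≈ 1.16

V̂(ȳ_st) = Σ W_h² s_h²/n_h, with W_h = N_h/N and N = 4780:
  stratum Site I: (1060/4780)²·25.5²/181 = 0.176668
  stratum Site II: (680/4780)²·7.6²/50 = 0.0233786
  stratum Site III: (780/4780)²·13.8²/107 = 0.0473923
  stratum Site IV: (1080/4780)²·29.2²/43 = 1.01225
  stratum Site V: (1180/4780)²·10.3²/86 = 0.0751769
V̂(ȳ_st) = 1.33487
SE(ȳ_st) = √1.33487 = 1.15537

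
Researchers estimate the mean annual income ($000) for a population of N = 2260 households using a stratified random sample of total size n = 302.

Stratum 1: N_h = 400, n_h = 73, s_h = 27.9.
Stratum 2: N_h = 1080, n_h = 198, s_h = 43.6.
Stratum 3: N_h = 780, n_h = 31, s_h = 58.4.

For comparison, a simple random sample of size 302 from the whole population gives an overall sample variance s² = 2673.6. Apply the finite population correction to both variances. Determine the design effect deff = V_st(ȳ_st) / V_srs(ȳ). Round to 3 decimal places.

V̂(ȳ_st) = Σ W_h² (1 − n_h/N_h) s_h²/n_h, with W_h = N_h/N and N = 2260:
  stratum 1: (400/2260)²·(1 − 73/400)·27.9²/73 = 0.273072
  stratum 2: (1080/2260)²·(1 − 198/1080)·43.6²/198 = 1.79054
  stratum 3: (780/2260)²·(1 − 31/780)·58.4²/31 = 12.5841
V_st = 14.6477
V_srs = (1 − 302/2260)·2673.6/302 = 7.66997
deff = V_st / V_srs = 14.6477/7.66997 = 1.9098

deff ≈ 1.910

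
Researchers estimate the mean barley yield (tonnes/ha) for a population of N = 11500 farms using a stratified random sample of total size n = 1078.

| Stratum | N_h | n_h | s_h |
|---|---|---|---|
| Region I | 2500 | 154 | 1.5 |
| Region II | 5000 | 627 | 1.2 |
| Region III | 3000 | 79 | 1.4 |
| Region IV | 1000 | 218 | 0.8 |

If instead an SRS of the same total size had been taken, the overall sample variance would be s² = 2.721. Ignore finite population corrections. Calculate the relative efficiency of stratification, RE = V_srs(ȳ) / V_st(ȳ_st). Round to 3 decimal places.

V̂(ȳ_st) = Σ W_h² s_h²/n_h, with W_h = N_h/N and N = 11500:
  stratum Region I: (2500/11500)²·1.5²/154 = 0.000690472
  stratum Region II: (5000/11500)²·1.2²/627 = 0.000434149
  stratum Region III: (3000/11500)²·1.4²/79 = 0.0016884
  stratum Region IV: (1000/11500)²·0.8²/218 = 2.21987e-05
V_st = 0.00283522
V_srs = s²/n = 2.721/1078 = 0.00252412
Relative efficiency = V_srs / V_st = 0.00252412/0.00283522 = 0.8903

RE ≈ 0.890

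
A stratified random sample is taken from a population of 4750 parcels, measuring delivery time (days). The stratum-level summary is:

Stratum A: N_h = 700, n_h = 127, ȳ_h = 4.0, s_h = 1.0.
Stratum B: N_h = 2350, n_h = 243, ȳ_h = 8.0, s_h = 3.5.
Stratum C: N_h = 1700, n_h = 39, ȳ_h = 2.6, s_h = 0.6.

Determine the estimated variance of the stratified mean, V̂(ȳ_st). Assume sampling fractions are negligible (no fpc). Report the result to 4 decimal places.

V̂(ȳ_st) = Σ W_h² s_h²/n_h, with W_h = N_h/N and N = 4750:
  stratum A: (700/4750)²·1.0²/127 = 0.000171004
  stratum B: (2350/4750)²·3.5²/243 = 0.012339
  stratum C: (1700/4750)²·0.6²/39 = 0.00118236
V̂(ȳ_st) = 0.0136923

V̂(ȳ_st) ≈ 0.0137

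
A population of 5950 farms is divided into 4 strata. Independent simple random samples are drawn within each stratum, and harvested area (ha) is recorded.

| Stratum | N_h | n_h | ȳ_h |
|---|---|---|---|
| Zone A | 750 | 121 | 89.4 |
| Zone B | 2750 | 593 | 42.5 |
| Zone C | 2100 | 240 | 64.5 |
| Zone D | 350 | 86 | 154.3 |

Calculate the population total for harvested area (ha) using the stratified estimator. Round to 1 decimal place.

τ̂_st ≈ 373380.0

τ̂_st = Σ N_h ȳ_h = 750·89.4 + 2750·42.5 + 2100·64.5 + 350·154.3 = 373380.0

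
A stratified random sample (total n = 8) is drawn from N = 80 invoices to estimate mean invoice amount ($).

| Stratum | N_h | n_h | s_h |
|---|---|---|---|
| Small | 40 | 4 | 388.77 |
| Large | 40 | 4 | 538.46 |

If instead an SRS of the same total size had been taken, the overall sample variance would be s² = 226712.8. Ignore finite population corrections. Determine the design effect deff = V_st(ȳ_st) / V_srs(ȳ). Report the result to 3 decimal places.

V̂(ȳ_st) = Σ W_h² s_h²/n_h, with W_h = N_h/N and N = 80:
  stratum Small: (40/80)²·388.77²/4 = 9446.38
  stratum Large: (40/80)²·538.46²/4 = 18121.2
V_st = 27567.6
V_srs = s²/n = 226712.8/8 = 28339.1
deff = V_st / V_srs = 27567.6/28339.1 = 0.9728

deff ≈ 0.973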